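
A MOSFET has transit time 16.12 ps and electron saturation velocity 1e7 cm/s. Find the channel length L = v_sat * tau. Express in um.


Step 1: tau in seconds = 16.12 ps * 1e-12 = 1.6120e-11 s
Step 2: L = v_sat * tau = 1e7 * 1.6120e-11 = 1.6120e-04 cm
Step 3: L in um = 1.6120e-04 * 1e4 = 1.612 um

1.612


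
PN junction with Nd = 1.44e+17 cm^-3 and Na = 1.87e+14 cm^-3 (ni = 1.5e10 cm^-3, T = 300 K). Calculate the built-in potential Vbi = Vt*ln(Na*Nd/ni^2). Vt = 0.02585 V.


Step 1: Compute Na*Nd/ni^2 = 1.87e+14 * 1.44e+17 / (1.5e10)^2 = 1.1968e+11
Step 2: ln(1.1968e+11) = 25.5081
Step 3: Vbi = 0.02585 * 25.5081 = 0.659 V

0.659


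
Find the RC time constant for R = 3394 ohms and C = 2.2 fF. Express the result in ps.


Step 1: tau = R * C
Step 2: tau = 3394 * 2.2 fF = 3394 * 2.2e-15 F
Step 3: tau = 7.4668e-12 s = 7.4668 ps

7.4668


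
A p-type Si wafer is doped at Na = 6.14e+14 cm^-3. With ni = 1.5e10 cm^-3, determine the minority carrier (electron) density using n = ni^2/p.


Step 1: Majority hole concentration p ≈ Na = 6.14e+14 cm^-3
Step 2: n = ni^2 / Na = (1.5e10)^2 / 6.14e+14
Step 3: n = 3.66e+05 cm^-3

3.66e+05


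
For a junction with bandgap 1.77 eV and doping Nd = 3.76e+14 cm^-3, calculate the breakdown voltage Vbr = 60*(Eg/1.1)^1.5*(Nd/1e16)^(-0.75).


Step 1: Eg/1.1 = 1.77/1.1 = 1.609091
Step 2: (Eg/1.1)^1.5 = 1.609091^1.5 = 2.041131
Step 3: (Nd/1e16)^(-0.75) = (0.0376)^(-0.75) = 11.711408
Step 4: Vbr = 60 * 2.041131 * 11.711408 = 1434.3 V

1434.3


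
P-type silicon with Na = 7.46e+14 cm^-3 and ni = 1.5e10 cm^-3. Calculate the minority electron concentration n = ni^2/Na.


Step 1: Majority hole concentration p ≈ Na = 7.46e+14 cm^-3
Step 2: n = ni^2 / Na = (1.5e10)^2 / 7.46e+14
Step 3: n = 3.02e+05 cm^-3

3.02e+05


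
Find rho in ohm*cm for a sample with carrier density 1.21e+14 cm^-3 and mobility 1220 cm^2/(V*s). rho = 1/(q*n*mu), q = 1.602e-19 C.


Step 1: sigma = q * n * mu = 1.602e-19 * 1.21e+14 * 1220 = 2.36487e-02 S/cm
Step 2: rho = 1 / sigma = 1 / 2.36487e-02 = 42.29 ohm*cm

42.29


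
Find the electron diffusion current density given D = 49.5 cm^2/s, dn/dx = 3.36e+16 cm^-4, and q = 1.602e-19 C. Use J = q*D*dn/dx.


Step 1: J = q * D * (dn/dx)
Step 2: J = 1.602e-19 * 49.5 * 3.36e+16
Step 3: J = 2.66e-01 A/cm^2

2.66e-01


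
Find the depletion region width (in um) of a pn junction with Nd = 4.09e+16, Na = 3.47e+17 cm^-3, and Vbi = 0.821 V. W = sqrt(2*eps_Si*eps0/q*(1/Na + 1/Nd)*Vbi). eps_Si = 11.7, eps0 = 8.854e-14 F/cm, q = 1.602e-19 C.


Step 1: 1/Na + 1/Nd = 1/3.47e+17 + 1/4.09e+16 = 2.73317e-17
Step 2: 2*eps*eps0/q = 2*11.7*8.854e-14/1.602e-19 = 1.293281e+07
Step 3: W^2 = 1.293281e+07 * 2.73317e-17 * 0.821 = 2.90204e-10
Step 4: W = sqrt(2.90204e-10) = 1.704e-05 cm = 0.1704 um

0.1704


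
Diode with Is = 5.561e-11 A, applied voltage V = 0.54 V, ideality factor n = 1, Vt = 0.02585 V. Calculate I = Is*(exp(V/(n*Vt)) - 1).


Step 1: V/(n*Vt) = 0.54/(1*0.02585) = 20.8897
Step 2: exp(20.8897) = 1.1811e+09
Step 3: I = 5.561e-11 * (1.1811e+09 - 1) = 6.57e-02 A

6.57e-02


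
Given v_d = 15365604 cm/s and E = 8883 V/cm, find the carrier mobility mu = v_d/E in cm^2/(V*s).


Step 1: mu = v_d / E
Step 2: mu = 15365604 / 8883
Step 3: mu = 1729.78 cm^2/(V*s)

1729.78


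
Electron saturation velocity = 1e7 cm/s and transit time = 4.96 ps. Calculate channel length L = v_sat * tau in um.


Step 1: tau in seconds = 4.96 ps * 1e-12 = 4.9600e-12 s
Step 2: L = v_sat * tau = 1e7 * 4.9600e-12 = 4.9600e-05 cm
Step 3: L in um = 4.9600e-05 * 1e4 = 0.496 um

0.496


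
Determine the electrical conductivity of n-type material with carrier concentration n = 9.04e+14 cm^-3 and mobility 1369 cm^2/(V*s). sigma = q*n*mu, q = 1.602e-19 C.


Step 1: sigma = q * n * mu
Step 2: sigma = 1.602e-19 * 9.04e+14 * 1369
Step 3: sigma = 1.983e-01 S/cm

1.983e-01


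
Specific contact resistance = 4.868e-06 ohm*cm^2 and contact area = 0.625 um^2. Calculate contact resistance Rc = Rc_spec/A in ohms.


Step 1: Convert area to cm^2: 0.625 um^2 = 6.2500e-09 cm^2
Step 2: Rc = Rc_spec / A = 4.868e-06 / 6.2500e-09
Step 3: Rc = 7.79e+02 ohms

7.79e+02


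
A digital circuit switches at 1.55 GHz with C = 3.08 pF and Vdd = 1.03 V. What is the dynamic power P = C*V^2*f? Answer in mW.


Step 1: V^2 = 1.03^2 = 1.0609 V^2
Step 2: P = C*V^2*f = 3.08e-12 F * 1.0609 * 1.55e9 Hz
Step 3: P = 5.0647366e-03 W
Step 4: P = 5.065 mW

5.065


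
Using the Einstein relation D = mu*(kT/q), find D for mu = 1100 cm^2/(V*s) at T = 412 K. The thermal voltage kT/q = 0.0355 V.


Step 1: D = mu * (kT/q)
Step 2: D = 1100 * 0.0355
Step 3: D = 39.05 cm^2/s

39.05


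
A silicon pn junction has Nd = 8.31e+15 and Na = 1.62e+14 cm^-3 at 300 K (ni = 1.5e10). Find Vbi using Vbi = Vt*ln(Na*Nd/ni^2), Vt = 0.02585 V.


Step 1: Compute Na*Nd/ni^2 = 1.62e+14 * 8.31e+15 / (1.5e10)^2 = 5.9832e+09
Step 2: ln(5.9832e+09) = 22.5122
Step 3: Vbi = 0.02585 * 22.5122 = 0.582 V

0.582


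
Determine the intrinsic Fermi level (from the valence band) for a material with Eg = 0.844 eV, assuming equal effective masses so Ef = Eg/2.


Step 1: For an intrinsic semiconductor, the Fermi level sits at midgap.
Step 2: Ef = Eg / 2 = 0.844 / 2 = 0.422 eV

0.422


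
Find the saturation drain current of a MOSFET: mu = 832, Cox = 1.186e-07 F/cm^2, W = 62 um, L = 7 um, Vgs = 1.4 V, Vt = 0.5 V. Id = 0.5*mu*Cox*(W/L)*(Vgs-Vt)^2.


Step 1: Overdrive voltage Vov = Vgs - Vt = 1.4 - 0.5 = 0.9 V
Step 2: W/L = 62/7 = 8.85714
Step 3: Id = 0.5 * 832 * 1.186e-07 * 8.85714 * 0.9^2
Step 4: Id = 3.54e-04 A

3.54e-04


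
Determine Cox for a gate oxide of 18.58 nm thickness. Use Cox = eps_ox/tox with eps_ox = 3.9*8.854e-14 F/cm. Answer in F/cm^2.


Step 1: eps_ox = 3.9 * 8.854e-14 = 3.45306e-13 F/cm
Step 2: tox in cm = 18.58 nm * 1e-7 = 1.8580e-06 cm
Step 3: Cox = 3.45306e-13 / 1.8580e-06 = 1.86e-07 F/cm^2

1.86e-07


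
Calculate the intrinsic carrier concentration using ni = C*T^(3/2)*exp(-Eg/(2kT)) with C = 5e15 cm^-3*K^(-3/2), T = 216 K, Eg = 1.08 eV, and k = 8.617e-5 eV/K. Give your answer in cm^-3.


Step 1: Compute kT = 8.617e-5 * 216 = 0.01861272 eV
Step 2: Exponent = -Eg/(2kT) = -1.08/(2*0.01861272) = -29.01242
Step 3: T^(3/2) = 216^1.5 = 3174.54
Step 4: ni = 5e15 * 3174.54 * exp(-29.01242) = 3.99e+06 cm^-3

3.99e+06


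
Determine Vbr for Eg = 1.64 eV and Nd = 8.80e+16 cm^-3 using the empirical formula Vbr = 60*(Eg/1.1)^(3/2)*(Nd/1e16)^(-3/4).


Step 1: Eg/1.1 = 1.64/1.1 = 1.490909
Step 2: (Eg/1.1)^1.5 = 1.490909^1.5 = 1.820441
Step 3: (Nd/1e16)^(-0.75) = (8.8)^(-0.75) = 0.195721
Step 4: Vbr = 60 * 1.820441 * 0.195721 = 21.4 V

21.4


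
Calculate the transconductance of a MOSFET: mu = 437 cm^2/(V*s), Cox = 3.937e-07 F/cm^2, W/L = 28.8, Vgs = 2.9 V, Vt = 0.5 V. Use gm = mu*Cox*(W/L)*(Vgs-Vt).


Step 1: Vov = Vgs - Vt = 2.9 - 0.5 = 2.4 V
Step 2: gm = mu * Cox * (W/L) * Vov
Step 3: gm = 437 * 3.937e-07 * 28.8 * 2.4 = 1.19e-02 S

1.19e-02


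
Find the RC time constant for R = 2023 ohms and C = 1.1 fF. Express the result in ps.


Step 1: tau = R * C
Step 2: tau = 2023 * 1.1 fF = 2023 * 1.1e-15 F
Step 3: tau = 2.2253e-12 s = 2.2253 ps

2.2253


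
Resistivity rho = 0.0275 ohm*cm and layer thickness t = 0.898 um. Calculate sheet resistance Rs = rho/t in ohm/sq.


Step 1: Convert thickness to cm: t = 0.898 um = 8.9800e-05 cm
Step 2: Rs = rho / t = 0.0275 / 8.9800e-05
Step 3: Rs = 306.2 ohm/sq

306.2


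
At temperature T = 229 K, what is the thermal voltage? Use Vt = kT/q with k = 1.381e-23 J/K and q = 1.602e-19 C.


Step 1: kT = 1.381e-23 * 229 = 3.16249e-21 J
Step 2: Vt = kT/q = 3.16249e-21 / 1.602e-19
Step 3: Vt = 0.01974 V

0.01974


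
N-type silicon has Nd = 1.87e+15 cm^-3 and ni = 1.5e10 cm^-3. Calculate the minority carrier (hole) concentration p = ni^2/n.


Step 1: Since Nd >> ni, n ≈ Nd = 1.87e+15 cm^-3
Step 2: p = ni^2 / n = (1.5e10)^2 / 1.87e+15
Step 3: p = 2.25e20 / 1.87e+15 = 1.20e+05 cm^-3

1.20e+05


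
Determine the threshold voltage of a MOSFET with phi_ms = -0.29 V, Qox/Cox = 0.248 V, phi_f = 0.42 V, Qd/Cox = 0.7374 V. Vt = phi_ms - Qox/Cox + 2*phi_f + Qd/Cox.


Step 1: Vt = phi_ms - Qox/Cox + 2*phi_f + Qd/Cox
Step 2: Vt = -0.29 - 0.248 + 2*0.42 + 0.7374
Step 3: Vt = -0.29 - 0.248 + 0.84 + 0.7374
Step 4: Vt = 1.0394 V

1.0394


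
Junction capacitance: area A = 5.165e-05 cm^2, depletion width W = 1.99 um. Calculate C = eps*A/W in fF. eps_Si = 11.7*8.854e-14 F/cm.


Step 1: eps_Si = 11.7 * 8.854e-14 = 1.035918e-12 F/cm
Step 2: W in cm = 1.99 * 1e-4 = 1.99e-04 cm
Step 3: C = 1.035918e-12 * 5.165e-05 / 1.99e-04 = 2.688702e-13 F
Step 4: C = 268.87 fF

268.87


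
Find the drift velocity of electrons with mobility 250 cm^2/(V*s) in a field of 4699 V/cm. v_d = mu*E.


Step 1: v_d = mu * E
Step 2: v_d = 250 * 4699 = 1174750
Step 3: v_d = 1.17e+06 cm/s

1.17e+06


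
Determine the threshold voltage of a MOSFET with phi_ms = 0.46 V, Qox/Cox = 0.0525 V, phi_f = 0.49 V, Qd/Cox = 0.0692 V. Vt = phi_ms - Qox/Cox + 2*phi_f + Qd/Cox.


Step 1: Vt = phi_ms - Qox/Cox + 2*phi_f + Qd/Cox
Step 2: Vt = 0.46 - 0.0525 + 2*0.49 + 0.0692
Step 3: Vt = 0.46 - 0.0525 + 0.98 + 0.0692
Step 4: Vt = 1.4567 V

1.4567


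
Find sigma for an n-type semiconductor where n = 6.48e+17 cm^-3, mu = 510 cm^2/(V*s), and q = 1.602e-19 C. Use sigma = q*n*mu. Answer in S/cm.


Step 1: sigma = q * n * mu
Step 2: sigma = 1.602e-19 * 6.48e+17 * 510
Step 3: sigma = 5.294e+01 S/cm

5.294e+01


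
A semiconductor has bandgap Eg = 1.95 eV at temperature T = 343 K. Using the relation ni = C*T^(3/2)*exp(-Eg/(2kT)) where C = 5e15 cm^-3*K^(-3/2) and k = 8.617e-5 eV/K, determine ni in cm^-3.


Step 1: Compute kT = 8.617e-5 * 343 = 0.02955631 eV
Step 2: Exponent = -Eg/(2kT) = -1.95/(2*0.02955631) = -32.98788
Step 3: T^(3/2) = 343^1.5 = 6352.45
Step 4: ni = 5e15 * 6352.45 * exp(-32.98788) = 1.50e+05 cm^-3

1.50e+05


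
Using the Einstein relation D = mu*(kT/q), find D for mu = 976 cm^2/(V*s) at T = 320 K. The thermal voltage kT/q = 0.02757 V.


Step 1: D = mu * (kT/q)
Step 2: D = 976 * 0.02757
Step 3: D = 26.91 cm^2/s

26.91


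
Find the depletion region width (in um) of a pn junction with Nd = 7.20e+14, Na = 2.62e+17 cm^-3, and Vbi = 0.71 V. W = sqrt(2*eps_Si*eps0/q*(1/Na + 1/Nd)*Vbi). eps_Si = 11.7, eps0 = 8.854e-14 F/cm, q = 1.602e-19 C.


Step 1: 1/Na + 1/Nd = 1/2.62e+17 + 1/7.20e+14 = 1.39271e-15
Step 2: 2*eps*eps0/q = 2*11.7*8.854e-14/1.602e-19 = 1.293281e+07
Step 3: W^2 = 1.293281e+07 * 1.39271e-15 * 0.71 = 1.27883e-08
Step 4: W = sqrt(1.27883e-08) = 1.131e-04 cm = 1.131 um

1.131


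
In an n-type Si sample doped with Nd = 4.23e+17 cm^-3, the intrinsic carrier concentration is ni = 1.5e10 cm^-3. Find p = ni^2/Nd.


Step 1: Since Nd >> ni, n ≈ Nd = 4.23e+17 cm^-3
Step 2: p = ni^2 / n = (1.5e10)^2 / 4.23e+17
Step 3: p = 2.25e20 / 4.23e+17 = 5.32e+02 cm^-3

5.32e+02


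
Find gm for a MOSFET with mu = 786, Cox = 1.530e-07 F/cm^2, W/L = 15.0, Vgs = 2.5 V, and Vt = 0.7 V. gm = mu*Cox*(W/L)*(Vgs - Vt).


Step 1: Vov = Vgs - Vt = 2.5 - 0.7 = 1.8 V
Step 2: gm = mu * Cox * (W/L) * Vov
Step 3: gm = 786 * 1.530e-07 * 15.0 * 1.8 = 3.25e-03 S

3.25e-03


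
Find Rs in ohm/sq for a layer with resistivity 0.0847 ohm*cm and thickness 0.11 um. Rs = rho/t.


Step 1: Convert thickness to cm: t = 0.11 um = 1.1000e-05 cm
Step 2: Rs = rho / t = 0.0847 / 1.1000e-05
Step 3: Rs = 7700.0 ohm/sq

7700.0


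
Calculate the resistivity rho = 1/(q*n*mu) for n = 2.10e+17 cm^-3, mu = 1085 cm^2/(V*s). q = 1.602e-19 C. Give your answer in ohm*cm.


Step 1: sigma = q * n * mu = 1.602e-19 * 2.10e+17 * 1085 = 3.65016e+01 S/cm
Step 2: rho = 1 / sigma = 1 / 3.65016e+01 = 0.0274 ohm*cm

0.0274


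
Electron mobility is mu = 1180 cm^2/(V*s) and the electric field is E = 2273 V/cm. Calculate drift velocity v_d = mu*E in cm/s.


Step 1: v_d = mu * E
Step 2: v_d = 1180 * 2273 = 2682140
Step 3: v_d = 2.68e+06 cm/s

2.68e+06


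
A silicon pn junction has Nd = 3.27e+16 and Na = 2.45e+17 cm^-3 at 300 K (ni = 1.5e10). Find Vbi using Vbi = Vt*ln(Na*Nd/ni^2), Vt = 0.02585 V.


Step 1: Compute Na*Nd/ni^2 = 2.45e+17 * 3.27e+16 / (1.5e10)^2 = 3.5607e+13
Step 2: ln(3.5607e+13) = 31.2036
Step 3: Vbi = 0.02585 * 31.2036 = 0.807 V

0.807


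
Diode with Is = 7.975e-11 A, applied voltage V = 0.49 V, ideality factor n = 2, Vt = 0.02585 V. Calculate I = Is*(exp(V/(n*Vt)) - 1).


Step 1: V/(n*Vt) = 0.49/(2*0.02585) = 9.4778
Step 2: exp(9.4778) = 1.3066e+04
Step 3: I = 7.975e-11 * (1.3066e+04 - 1) = 1.04e-06 A

1.04e-06


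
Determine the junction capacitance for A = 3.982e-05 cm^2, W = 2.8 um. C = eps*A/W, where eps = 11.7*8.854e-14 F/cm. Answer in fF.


Step 1: eps_Si = 11.7 * 8.854e-14 = 1.035918e-12 F/cm
Step 2: W in cm = 2.8 * 1e-4 = 2.80e-04 cm
Step 3: C = 1.035918e-12 * 3.982e-05 / 2.80e-04 = 1.473223e-13 F
Step 4: C = 147.32 fF

147.32


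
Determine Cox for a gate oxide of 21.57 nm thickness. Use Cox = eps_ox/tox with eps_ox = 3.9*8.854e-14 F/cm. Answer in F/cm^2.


Step 1: eps_ox = 3.9 * 8.854e-14 = 3.45306e-13 F/cm
Step 2: tox in cm = 21.57 nm * 1e-7 = 2.1570e-06 cm
Step 3: Cox = 3.45306e-13 / 2.1570e-06 = 1.60e-07 F/cm^2

1.60e-07


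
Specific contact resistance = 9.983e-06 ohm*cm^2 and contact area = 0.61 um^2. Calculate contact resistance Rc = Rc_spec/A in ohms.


Step 1: Convert area to cm^2: 0.61 um^2 = 6.1000e-09 cm^2
Step 2: Rc = Rc_spec / A = 9.983e-06 / 6.1000e-09
Step 3: Rc = 1.64e+03 ohms

1.64e+03


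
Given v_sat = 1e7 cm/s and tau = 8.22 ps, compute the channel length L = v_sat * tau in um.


Step 1: tau in seconds = 8.22 ps * 1e-12 = 8.2200e-12 s
Step 2: L = v_sat * tau = 1e7 * 8.2200e-12 = 8.2200e-05 cm
Step 3: L in um = 8.2200e-05 * 1e4 = 0.822 um

0.822


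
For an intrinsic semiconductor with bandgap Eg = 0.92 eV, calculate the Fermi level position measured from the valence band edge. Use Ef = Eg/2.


Step 1: For an intrinsic semiconductor, the Fermi level sits at midgap.
Step 2: Ef = Eg / 2 = 0.92 / 2 = 0.46 eV

0.46


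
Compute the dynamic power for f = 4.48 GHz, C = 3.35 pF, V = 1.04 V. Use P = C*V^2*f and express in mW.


Step 1: V^2 = 1.04^2 = 1.0816 V^2
Step 2: P = C*V^2*f = 3.35e-12 F * 1.0816 * 4.48e9 Hz
Step 3: P = 1.62326528e-02 W
Step 4: P = 16.233 mW

16.233


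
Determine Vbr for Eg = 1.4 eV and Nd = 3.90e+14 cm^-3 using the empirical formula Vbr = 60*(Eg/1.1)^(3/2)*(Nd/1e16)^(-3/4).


Step 1: Eg/1.1 = 1.4/1.1 = 1.272727
Step 2: (Eg/1.1)^1.5 = 1.272727^1.5 = 1.435830
Step 3: (Nd/1e16)^(-0.75) = (0.039)^(-0.75) = 11.394665
Step 4: Vbr = 60 * 1.435830 * 11.394665 = 981.6 V

981.6


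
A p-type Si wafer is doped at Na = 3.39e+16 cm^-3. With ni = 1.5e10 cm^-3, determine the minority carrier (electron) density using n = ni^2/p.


Step 1: Majority hole concentration p ≈ Na = 3.39e+16 cm^-3
Step 2: n = ni^2 / Na = (1.5e10)^2 / 3.39e+16
Step 3: n = 6.64e+03 cm^-3

6.64e+03


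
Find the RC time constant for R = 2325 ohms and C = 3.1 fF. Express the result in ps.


Step 1: tau = R * C
Step 2: tau = 2325 * 3.1 fF = 2325 * 3.1e-15 F
Step 3: tau = 7.2075e-12 s = 7.2075 ps

7.2075


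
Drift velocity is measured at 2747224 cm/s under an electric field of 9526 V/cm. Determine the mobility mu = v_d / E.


Step 1: mu = v_d / E
Step 2: mu = 2747224 / 9526
Step 3: mu = 288.39 cm^2/(V*s)

288.39


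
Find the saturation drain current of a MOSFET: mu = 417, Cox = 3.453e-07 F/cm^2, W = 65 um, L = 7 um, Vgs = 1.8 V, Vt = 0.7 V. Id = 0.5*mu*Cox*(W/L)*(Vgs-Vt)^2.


Step 1: Overdrive voltage Vov = Vgs - Vt = 1.8 - 0.7 = 1.1 V
Step 2: W/L = 65/7 = 9.28571
Step 3: Id = 0.5 * 417 * 3.453e-07 * 9.28571 * 1.1^2
Step 4: Id = 8.09e-04 A

8.09e-04


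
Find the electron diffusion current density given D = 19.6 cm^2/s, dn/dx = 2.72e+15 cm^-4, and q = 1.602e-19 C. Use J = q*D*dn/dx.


Step 1: J = q * D * (dn/dx)
Step 2: J = 1.602e-19 * 19.6 * 2.72e+15
Step 3: J = 8.54e-03 A/cm^2

8.54e-03


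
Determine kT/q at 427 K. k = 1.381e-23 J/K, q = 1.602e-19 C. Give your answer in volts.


Step 1: kT = 1.381e-23 * 427 = 5.89687e-21 J
Step 2: Vt = kT/q = 5.89687e-21 / 1.602e-19
Step 3: Vt = 0.03681 V

0.03681


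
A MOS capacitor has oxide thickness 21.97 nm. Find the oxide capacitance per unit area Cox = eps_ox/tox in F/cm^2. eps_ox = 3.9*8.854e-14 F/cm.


Step 1: eps_ox = 3.9 * 8.854e-14 = 3.45306e-13 F/cm
Step 2: tox in cm = 21.97 nm * 1e-7 = 2.1970e-06 cm
Step 3: Cox = 3.45306e-13 / 2.1970e-06 = 1.57e-07 F/cm^2

1.57e-07


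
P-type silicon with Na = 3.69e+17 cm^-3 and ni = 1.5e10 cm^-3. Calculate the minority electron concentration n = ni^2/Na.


Step 1: Majority hole concentration p ≈ Na = 3.69e+17 cm^-3
Step 2: n = ni^2 / Na = (1.5e10)^2 / 3.69e+17
Step 3: n = 6.10e+02 cm^-3

6.10e+02


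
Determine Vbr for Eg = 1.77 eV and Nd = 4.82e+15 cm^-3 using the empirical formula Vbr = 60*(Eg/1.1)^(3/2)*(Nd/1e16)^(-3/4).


Step 1: Eg/1.1 = 1.77/1.1 = 1.609091
Step 2: (Eg/1.1)^1.5 = 1.609091^1.5 = 2.041131
Step 3: (Nd/1e16)^(-0.75) = (0.482)^(-0.75) = 1.728680
Step 4: Vbr = 60 * 2.041131 * 1.728680 = 211.7 V

211.7


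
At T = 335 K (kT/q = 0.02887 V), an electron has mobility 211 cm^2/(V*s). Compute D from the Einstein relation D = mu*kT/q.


Step 1: D = mu * (kT/q)
Step 2: D = 211 * 0.02887
Step 3: D = 6.09 cm^2/s

6.09


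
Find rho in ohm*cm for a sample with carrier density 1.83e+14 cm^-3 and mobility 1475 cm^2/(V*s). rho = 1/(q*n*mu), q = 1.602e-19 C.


Step 1: sigma = q * n * mu = 1.602e-19 * 1.83e+14 * 1475 = 4.32420e-02 S/cm
Step 2: rho = 1 / sigma = 1 / 4.32420e-02 = 23.13 ohm*cm

23.13


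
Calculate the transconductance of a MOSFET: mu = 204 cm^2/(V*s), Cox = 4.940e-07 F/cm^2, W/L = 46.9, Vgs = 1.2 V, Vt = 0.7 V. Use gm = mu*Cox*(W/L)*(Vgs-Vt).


Step 1: Vov = Vgs - Vt = 1.2 - 0.7 = 0.5 V
Step 2: gm = mu * Cox * (W/L) * Vov
Step 3: gm = 204 * 4.940e-07 * 46.9 * 0.5 = 2.36e-03 S

2.36e-03


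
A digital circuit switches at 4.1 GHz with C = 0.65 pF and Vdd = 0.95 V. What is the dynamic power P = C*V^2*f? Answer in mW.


Step 1: V^2 = 0.95^2 = 0.9025 V^2
Step 2: P = C*V^2*f = 0.65e-12 F * 0.9025 * 4.1e9 Hz
Step 3: P = 2.4051625e-03 W
Step 4: P = 2.405 mW

2.405


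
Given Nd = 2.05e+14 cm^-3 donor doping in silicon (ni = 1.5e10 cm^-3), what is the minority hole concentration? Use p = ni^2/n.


Step 1: Since Nd >> ni, n ≈ Nd = 2.05e+14 cm^-3
Step 2: p = ni^2 / n = (1.5e10)^2 / 2.05e+14
Step 3: p = 2.25e20 / 2.05e+14 = 1.10e+06 cm^-3

1.10e+06


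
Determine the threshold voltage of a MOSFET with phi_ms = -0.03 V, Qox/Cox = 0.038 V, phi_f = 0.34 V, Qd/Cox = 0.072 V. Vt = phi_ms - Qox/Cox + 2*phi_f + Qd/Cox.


Step 1: Vt = phi_ms - Qox/Cox + 2*phi_f + Qd/Cox
Step 2: Vt = -0.03 - 0.038 + 2*0.34 + 0.072
Step 3: Vt = -0.03 - 0.038 + 0.68 + 0.072
Step 4: Vt = 0.684 V

0.684


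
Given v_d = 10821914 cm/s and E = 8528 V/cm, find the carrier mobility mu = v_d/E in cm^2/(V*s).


Step 1: mu = v_d / E
Step 2: mu = 10821914 / 8528
Step 3: mu = 1268.99 cm^2/(V*s)

1268.99


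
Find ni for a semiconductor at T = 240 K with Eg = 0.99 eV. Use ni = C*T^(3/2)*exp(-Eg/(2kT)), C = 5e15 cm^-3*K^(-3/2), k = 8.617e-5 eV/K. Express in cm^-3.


Step 1: Compute kT = 8.617e-5 * 240 = 0.0206808 eV
Step 2: Exponent = -Eg/(2kT) = -0.99/(2*0.0206808) = -23.93524
Step 3: T^(3/2) = 240^1.5 = 3718.06
Step 4: ni = 5e15 * 3718.06 * exp(-23.93524) = 7.49e+08 cm^-3

7.49e+08


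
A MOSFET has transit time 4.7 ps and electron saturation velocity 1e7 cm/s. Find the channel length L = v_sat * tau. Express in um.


Step 1: tau in seconds = 4.7 ps * 1e-12 = 4.7000e-12 s
Step 2: L = v_sat * tau = 1e7 * 4.7000e-12 = 4.7000e-05 cm
Step 3: L in um = 4.7000e-05 * 1e4 = 0.47 um

0.47


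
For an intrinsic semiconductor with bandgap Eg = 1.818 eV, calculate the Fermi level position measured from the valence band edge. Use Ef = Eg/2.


Step 1: For an intrinsic semiconductor, the Fermi level sits at midgap.
Step 2: Ef = Eg / 2 = 1.818 / 2 = 0.909 eV

0.909


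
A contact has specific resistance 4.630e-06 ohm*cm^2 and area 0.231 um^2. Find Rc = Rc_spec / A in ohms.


Step 1: Convert area to cm^2: 0.231 um^2 = 2.3100e-09 cm^2
Step 2: Rc = Rc_spec / A = 4.630e-06 / 2.3100e-09
Step 3: Rc = 2.00e+03 ohms

2.00e+03


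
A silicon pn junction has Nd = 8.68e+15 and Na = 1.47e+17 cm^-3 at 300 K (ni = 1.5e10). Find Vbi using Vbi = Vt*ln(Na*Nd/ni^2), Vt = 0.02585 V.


Step 1: Compute Na*Nd/ni^2 = 1.47e+17 * 8.68e+15 / (1.5e10)^2 = 5.6709e+12
Step 2: ln(5.6709e+12) = 29.3664
Step 3: Vbi = 0.02585 * 29.3664 = 0.759 V

0.759


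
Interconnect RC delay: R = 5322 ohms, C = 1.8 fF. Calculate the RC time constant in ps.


Step 1: tau = R * C
Step 2: tau = 5322 * 1.8 fF = 5322 * 1.8e-15 F
Step 3: tau = 9.5796e-12 s = 9.5796 ps

9.5796


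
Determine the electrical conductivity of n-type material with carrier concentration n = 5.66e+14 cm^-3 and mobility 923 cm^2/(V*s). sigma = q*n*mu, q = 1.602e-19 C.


Step 1: sigma = q * n * mu
Step 2: sigma = 1.602e-19 * 5.66e+14 * 923
Step 3: sigma = 8.369e-02 S/cm

8.369e-02


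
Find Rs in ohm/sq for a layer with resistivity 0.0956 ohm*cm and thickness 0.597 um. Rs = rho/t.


Step 1: Convert thickness to cm: t = 0.597 um = 5.9700e-05 cm
Step 2: Rs = rho / t = 0.0956 / 5.9700e-05
Step 3: Rs = 1601.3 ohm/sq

1601.3


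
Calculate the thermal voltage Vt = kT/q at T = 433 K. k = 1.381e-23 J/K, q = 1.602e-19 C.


Step 1: kT = 1.381e-23 * 433 = 5.97973e-21 J
Step 2: Vt = kT/q = 5.97973e-21 / 1.602e-19
Step 3: Vt = 0.03733 V

0.03733


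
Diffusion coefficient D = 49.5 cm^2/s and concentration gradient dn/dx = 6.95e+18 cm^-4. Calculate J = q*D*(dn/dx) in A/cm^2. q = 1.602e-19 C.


Step 1: J = q * D * (dn/dx)
Step 2: J = 1.602e-19 * 49.5 * 6.95e+18
Step 3: J = 5.51e+01 A/cm^2

5.51e+01


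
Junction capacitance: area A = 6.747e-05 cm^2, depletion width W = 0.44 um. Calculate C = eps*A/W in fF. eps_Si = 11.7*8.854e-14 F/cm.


Step 1: eps_Si = 11.7 * 8.854e-14 = 1.035918e-12 F/cm
Step 2: W in cm = 0.44 * 1e-4 = 4.40e-05 cm
Step 3: C = 1.035918e-12 * 6.747e-05 / 4.40e-05 = 1.588486e-12 F
Step 4: C = 1588.49 fF

1588.49


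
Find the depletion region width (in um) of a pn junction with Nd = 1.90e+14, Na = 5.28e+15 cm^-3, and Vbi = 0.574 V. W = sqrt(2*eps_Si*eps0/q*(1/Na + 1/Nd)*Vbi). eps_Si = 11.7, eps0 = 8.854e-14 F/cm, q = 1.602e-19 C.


Step 1: 1/Na + 1/Nd = 1/5.28e+15 + 1/1.90e+14 = 5.45255e-15
Step 2: 2*eps*eps0/q = 2*11.7*8.854e-14/1.602e-19 = 1.293281e+07
Step 3: W^2 = 1.293281e+07 * 5.45255e-15 * 0.574 = 4.04766e-08
Step 4: W = sqrt(4.04766e-08) = 2.012e-04 cm = 2.012 um

2.012


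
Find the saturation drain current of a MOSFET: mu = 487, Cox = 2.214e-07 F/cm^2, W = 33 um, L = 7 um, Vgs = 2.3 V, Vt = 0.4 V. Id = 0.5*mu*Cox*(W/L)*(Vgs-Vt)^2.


Step 1: Overdrive voltage Vov = Vgs - Vt = 2.3 - 0.4 = 1.9 V
Step 2: W/L = 33/7 = 4.71429
Step 3: Id = 0.5 * 487 * 2.214e-07 * 4.71429 * 1.9^2
Step 4: Id = 9.17e-04 A

9.17e-04


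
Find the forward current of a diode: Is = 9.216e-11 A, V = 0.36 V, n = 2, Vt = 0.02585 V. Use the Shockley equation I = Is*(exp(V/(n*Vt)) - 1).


Step 1: V/(n*Vt) = 0.36/(2*0.02585) = 6.9632
Step 2: exp(6.9632) = 1.0570e+03
Step 3: I = 9.216e-11 * (1.0570e+03 - 1) = 9.73e-08 A

9.73e-08


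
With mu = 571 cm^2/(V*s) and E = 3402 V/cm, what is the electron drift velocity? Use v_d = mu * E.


Step 1: v_d = mu * E
Step 2: v_d = 571 * 3402 = 1942542
Step 3: v_d = 1.94e+06 cm/s

1.94e+06


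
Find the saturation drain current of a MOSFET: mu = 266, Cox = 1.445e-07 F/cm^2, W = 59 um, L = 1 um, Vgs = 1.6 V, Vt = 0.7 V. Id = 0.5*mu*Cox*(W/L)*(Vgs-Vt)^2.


Step 1: Overdrive voltage Vov = Vgs - Vt = 1.6 - 0.7 = 0.9 V
Step 2: W/L = 59/1 = 59
Step 3: Id = 0.5 * 266 * 1.445e-07 * 59 * 0.9^2
Step 4: Id = 9.18e-04 A

9.18e-04


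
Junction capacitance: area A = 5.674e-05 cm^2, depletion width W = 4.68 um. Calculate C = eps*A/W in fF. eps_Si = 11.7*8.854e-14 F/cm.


Step 1: eps_Si = 11.7 * 8.854e-14 = 1.035918e-12 F/cm
Step 2: W in cm = 4.68 * 1e-4 = 4.68e-04 cm
Step 3: C = 1.035918e-12 * 5.674e-05 / 4.68e-04 = 1.255940e-13 F
Step 4: C = 125.59 fF

125.59


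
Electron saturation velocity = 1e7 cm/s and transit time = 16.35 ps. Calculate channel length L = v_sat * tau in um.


Step 1: tau in seconds = 16.35 ps * 1e-12 = 1.6350e-11 s
Step 2: L = v_sat * tau = 1e7 * 1.6350e-11 = 1.6350e-04 cm
Step 3: L in um = 1.6350e-04 * 1e4 = 1.635 um

1.635


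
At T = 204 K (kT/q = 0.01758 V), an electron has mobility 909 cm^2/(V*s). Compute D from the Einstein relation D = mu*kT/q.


Step 1: D = mu * (kT/q)
Step 2: D = 909 * 0.01758
Step 3: D = 15.98 cm^2/s

15.98


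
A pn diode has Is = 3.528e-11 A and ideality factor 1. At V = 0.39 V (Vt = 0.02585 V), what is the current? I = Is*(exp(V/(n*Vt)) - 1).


Step 1: V/(n*Vt) = 0.39/(1*0.02585) = 15.0870
Step 2: exp(15.0870) = 3.5662e+06
Step 3: I = 3.528e-11 * (3.5662e+06 - 1) = 1.26e-04 A

1.26e-04


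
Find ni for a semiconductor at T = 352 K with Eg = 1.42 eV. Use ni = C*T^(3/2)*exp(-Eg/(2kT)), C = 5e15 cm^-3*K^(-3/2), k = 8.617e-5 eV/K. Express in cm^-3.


Step 1: Compute kT = 8.617e-5 * 352 = 0.03033184 eV
Step 2: Exponent = -Eg/(2kT) = -1.42/(2*0.03033184) = -23.40775
Step 3: T^(3/2) = 352^1.5 = 6604.11
Step 4: ni = 5e15 * 6604.11 * exp(-23.40775) = 2.25e+09 cm^-3

2.25e+09


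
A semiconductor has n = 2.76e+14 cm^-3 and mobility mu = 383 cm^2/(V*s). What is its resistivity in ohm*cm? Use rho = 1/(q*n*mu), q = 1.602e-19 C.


Step 1: sigma = q * n * mu = 1.602e-19 * 2.76e+14 * 383 = 1.69344e-02 S/cm
Step 2: rho = 1 / sigma = 1 / 1.69344e-02 = 59.05 ohm*cm

59.05


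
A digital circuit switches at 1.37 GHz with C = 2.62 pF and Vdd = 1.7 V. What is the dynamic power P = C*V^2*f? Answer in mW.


Step 1: V^2 = 1.7^2 = 2.89 V^2
Step 2: P = C*V^2*f = 2.62e-12 F * 2.89 * 1.37e9 Hz
Step 3: P = 1.0373366e-02 W
Step 4: P = 10.373 mW

10.373


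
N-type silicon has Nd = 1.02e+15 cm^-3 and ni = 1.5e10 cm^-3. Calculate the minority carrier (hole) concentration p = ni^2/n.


Step 1: Since Nd >> ni, n ≈ Nd = 1.02e+15 cm^-3
Step 2: p = ni^2 / n = (1.5e10)^2 / 1.02e+15
Step 3: p = 2.25e20 / 1.02e+15 = 2.21e+05 cm^-3

2.21e+05


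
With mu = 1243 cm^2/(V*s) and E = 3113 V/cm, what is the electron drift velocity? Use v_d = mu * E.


Step 1: v_d = mu * E
Step 2: v_d = 1243 * 3113 = 3869459
Step 3: v_d = 3.87e+06 cm/s

3.87e+06


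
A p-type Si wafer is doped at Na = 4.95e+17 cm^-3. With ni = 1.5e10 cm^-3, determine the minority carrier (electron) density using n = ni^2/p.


Step 1: Majority hole concentration p ≈ Na = 4.95e+17 cm^-3
Step 2: n = ni^2 / Na = (1.5e10)^2 / 4.95e+17
Step 3: n = 4.55e+02 cm^-3

4.55e+02


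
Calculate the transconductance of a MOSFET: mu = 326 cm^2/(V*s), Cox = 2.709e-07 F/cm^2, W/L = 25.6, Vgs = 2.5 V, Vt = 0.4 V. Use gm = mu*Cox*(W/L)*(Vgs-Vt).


Step 1: Vov = Vgs - Vt = 2.5 - 0.4 = 2.1 V
Step 2: gm = mu * Cox * (W/L) * Vov
Step 3: gm = 326 * 2.709e-07 * 25.6 * 2.1 = 4.75e-03 S

4.75e-03


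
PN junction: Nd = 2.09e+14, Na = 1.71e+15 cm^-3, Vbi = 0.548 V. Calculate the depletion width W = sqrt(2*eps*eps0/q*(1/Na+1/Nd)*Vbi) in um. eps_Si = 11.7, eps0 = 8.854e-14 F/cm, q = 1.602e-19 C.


Step 1: 1/Na + 1/Nd = 1/1.71e+15 + 1/2.09e+14 = 5.36948e-15
Step 2: 2*eps*eps0/q = 2*11.7*8.854e-14/1.602e-19 = 1.293281e+07
Step 3: W^2 = 1.293281e+07 * 5.36948e-15 * 0.548 = 3.80545e-08
Step 4: W = sqrt(3.80545e-08) = 1.951e-04 cm = 1.951 um

1.951


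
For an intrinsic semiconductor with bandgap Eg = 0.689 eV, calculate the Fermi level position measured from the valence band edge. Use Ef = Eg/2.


Step 1: For an intrinsic semiconductor, the Fermi level sits at midgap.
Step 2: Ef = Eg / 2 = 0.689 / 2 = 0.3445 eV

0.3445


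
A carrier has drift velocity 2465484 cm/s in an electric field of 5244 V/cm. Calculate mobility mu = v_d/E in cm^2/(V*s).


Step 1: mu = v_d / E
Step 2: mu = 2465484 / 5244
Step 3: mu = 470.15 cm^2/(V*s)

470.15


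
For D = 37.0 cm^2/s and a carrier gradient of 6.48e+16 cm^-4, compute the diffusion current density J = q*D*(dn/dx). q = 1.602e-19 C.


Step 1: J = q * D * (dn/dx)
Step 2: J = 1.602e-19 * 37.0 * 6.48e+16
Step 3: J = 3.84e-01 A/cm^2

3.84e-01


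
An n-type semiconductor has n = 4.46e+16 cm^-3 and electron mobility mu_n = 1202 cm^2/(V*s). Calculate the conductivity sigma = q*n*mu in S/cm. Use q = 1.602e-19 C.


Step 1: sigma = q * n * mu
Step 2: sigma = 1.602e-19 * 4.46e+16 * 1202
Step 3: sigma = 8.588e+00 S/cm

8.588e+00


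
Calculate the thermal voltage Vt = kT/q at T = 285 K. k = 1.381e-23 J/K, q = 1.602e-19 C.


Step 1: kT = 1.381e-23 * 285 = 3.93585e-21 J
Step 2: Vt = kT/q = 3.93585e-21 / 1.602e-19
Step 3: Vt = 0.02457 V

0.02457


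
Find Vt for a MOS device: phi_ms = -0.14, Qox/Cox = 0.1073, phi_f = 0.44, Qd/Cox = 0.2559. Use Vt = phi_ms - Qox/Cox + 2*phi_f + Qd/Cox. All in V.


Step 1: Vt = phi_ms - Qox/Cox + 2*phi_f + Qd/Cox
Step 2: Vt = -0.14 - 0.1073 + 2*0.44 + 0.2559
Step 3: Vt = -0.14 - 0.1073 + 0.88 + 0.2559
Step 4: Vt = 0.8886 V

0.8886


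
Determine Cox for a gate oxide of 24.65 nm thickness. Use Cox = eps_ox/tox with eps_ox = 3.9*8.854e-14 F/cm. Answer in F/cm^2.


Step 1: eps_ox = 3.9 * 8.854e-14 = 3.45306e-13 F/cm
Step 2: tox in cm = 24.65 nm * 1e-7 = 2.4650e-06 cm
Step 3: Cox = 3.45306e-13 / 2.4650e-06 = 1.40e-07 F/cm^2

1.40e-07


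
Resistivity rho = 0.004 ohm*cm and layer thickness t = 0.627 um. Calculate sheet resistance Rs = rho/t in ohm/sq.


Step 1: Convert thickness to cm: t = 0.627 um = 6.2700e-05 cm
Step 2: Rs = rho / t = 0.004 / 6.2700e-05
Step 3: Rs = 63.8 ohm/sq

63.8


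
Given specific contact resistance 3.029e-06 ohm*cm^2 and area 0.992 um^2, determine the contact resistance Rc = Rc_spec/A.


Step 1: Convert area to cm^2: 0.992 um^2 = 9.9200e-09 cm^2
Step 2: Rc = Rc_spec / A = 3.029e-06 / 9.9200e-09
Step 3: Rc = 3.05e+02 ohms

3.05e+02


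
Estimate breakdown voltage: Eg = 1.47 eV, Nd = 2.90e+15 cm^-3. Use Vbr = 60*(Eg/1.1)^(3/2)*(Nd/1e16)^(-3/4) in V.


Step 1: Eg/1.1 = 1.47/1.1 = 1.336364
Step 2: (Eg/1.1)^1.5 = 1.336364^1.5 = 1.544853
Step 3: (Nd/1e16)^(-0.75) = (0.29)^(-0.75) = 2.530472
Step 4: Vbr = 60 * 1.544853 * 2.530472 = 234.6 V

234.6


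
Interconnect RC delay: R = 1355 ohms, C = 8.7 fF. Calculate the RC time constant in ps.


Step 1: tau = R * C
Step 2: tau = 1355 * 8.7 fF = 1355 * 8.7e-15 F
Step 3: tau = 1.17885e-11 s = 11.7885 ps

11.7885


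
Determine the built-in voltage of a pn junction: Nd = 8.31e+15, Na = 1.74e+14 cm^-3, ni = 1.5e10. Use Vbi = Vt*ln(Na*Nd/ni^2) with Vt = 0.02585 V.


Step 1: Compute Na*Nd/ni^2 = 1.74e+14 * 8.31e+15 / (1.5e10)^2 = 6.4264e+09
Step 2: ln(6.4264e+09) = 22.5837
Step 3: Vbi = 0.02585 * 22.5837 = 0.584 V

0.584


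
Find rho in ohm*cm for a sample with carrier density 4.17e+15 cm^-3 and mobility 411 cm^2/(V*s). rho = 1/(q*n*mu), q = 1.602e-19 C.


Step 1: sigma = q * n * mu = 1.602e-19 * 4.17e+15 * 411 = 2.74562e-01 S/cm
Step 2: rho = 1 / sigma = 1 / 2.74562e-01 = 3.642 ohm*cm

3.642


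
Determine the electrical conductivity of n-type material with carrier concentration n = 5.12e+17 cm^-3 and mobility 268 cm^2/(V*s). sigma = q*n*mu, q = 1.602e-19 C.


Step 1: sigma = q * n * mu
Step 2: sigma = 1.602e-19 * 5.12e+17 * 268
Step 3: sigma = 2.198e+01 S/cm

2.198e+01


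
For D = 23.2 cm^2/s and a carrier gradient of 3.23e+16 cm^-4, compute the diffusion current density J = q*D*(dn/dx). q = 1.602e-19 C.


Step 1: J = q * D * (dn/dx)
Step 2: J = 1.602e-19 * 23.2 * 3.23e+16
Step 3: J = 1.20e-01 A/cm^2

1.20e-01


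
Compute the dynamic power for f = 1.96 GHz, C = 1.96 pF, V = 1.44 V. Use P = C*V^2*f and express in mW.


Step 1: V^2 = 1.44^2 = 2.0736 V^2
Step 2: P = C*V^2*f = 1.96e-12 F * 2.0736 * 1.96e9 Hz
Step 3: P = 7.96594176e-03 W
Step 4: P = 7.966 mW

7.966


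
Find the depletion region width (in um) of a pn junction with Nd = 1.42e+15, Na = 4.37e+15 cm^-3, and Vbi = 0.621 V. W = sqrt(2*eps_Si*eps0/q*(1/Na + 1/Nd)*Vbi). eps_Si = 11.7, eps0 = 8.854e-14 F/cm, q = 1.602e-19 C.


Step 1: 1/Na + 1/Nd = 1/4.37e+15 + 1/1.42e+15 = 9.33058e-16
Step 2: 2*eps*eps0/q = 2*11.7*8.854e-14/1.602e-19 = 1.293281e+07
Step 3: W^2 = 1.293281e+07 * 9.33058e-16 * 0.621 = 7.49365e-09
Step 4: W = sqrt(7.49365e-09) = 8.657e-05 cm = 0.8657 um

0.8657


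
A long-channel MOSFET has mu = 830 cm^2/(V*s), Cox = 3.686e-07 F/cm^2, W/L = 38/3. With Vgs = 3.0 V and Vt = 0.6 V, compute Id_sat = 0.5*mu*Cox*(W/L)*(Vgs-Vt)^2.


Step 1: Overdrive voltage Vov = Vgs - Vt = 3.0 - 0.6 = 2.4 V
Step 2: W/L = 38/3 = 12.6667
Step 3: Id = 0.5 * 830 * 3.686e-07 * 12.6667 * 2.4^2
Step 4: Id = 1.12e-02 A

1.12e-02


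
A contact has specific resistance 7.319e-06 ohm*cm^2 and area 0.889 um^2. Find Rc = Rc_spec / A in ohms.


Step 1: Convert area to cm^2: 0.889 um^2 = 8.8900e-09 cm^2
Step 2: Rc = Rc_spec / A = 7.319e-06 / 8.8900e-09
Step 3: Rc = 8.23e+02 ohms

8.23e+02


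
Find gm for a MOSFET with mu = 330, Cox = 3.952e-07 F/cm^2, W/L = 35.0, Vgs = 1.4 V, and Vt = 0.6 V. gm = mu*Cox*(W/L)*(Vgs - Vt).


Step 1: Vov = Vgs - Vt = 1.4 - 0.6 = 0.8 V
Step 2: gm = mu * Cox * (W/L) * Vov
Step 3: gm = 330 * 3.952e-07 * 35.0 * 0.8 = 3.65e-03 S

3.65e-03


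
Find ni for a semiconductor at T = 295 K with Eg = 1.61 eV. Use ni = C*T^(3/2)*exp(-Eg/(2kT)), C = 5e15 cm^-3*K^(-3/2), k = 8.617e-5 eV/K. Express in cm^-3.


Step 1: Compute kT = 8.617e-5 * 295 = 0.02542015 eV
Step 2: Exponent = -Eg/(2kT) = -1.61/(2*0.02542015) = -31.66779
Step 3: T^(3/2) = 295^1.5 = 5066.79
Step 4: ni = 5e15 * 5066.79 * exp(-31.66779) = 4.47e+05 cm^-3

4.47e+05


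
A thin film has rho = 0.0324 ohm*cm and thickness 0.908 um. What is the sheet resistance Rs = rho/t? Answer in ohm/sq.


Step 1: Convert thickness to cm: t = 0.908 um = 9.0800e-05 cm
Step 2: Rs = rho / t = 0.0324 / 9.0800e-05
Step 3: Rs = 356.8 ohm/sq

356.8


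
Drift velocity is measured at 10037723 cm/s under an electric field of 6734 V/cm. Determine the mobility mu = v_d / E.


Step 1: mu = v_d / E
Step 2: mu = 10037723 / 6734
Step 3: mu = 1490.6 cm^2/(V*s)

1490.6


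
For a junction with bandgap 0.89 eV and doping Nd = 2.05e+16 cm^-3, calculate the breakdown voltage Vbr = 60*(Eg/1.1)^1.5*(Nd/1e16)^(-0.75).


Step 1: Eg/1.1 = 0.89/1.1 = 0.809091
Step 2: (Eg/1.1)^1.5 = 0.809091^1.5 = 0.727773
Step 3: (Nd/1e16)^(-0.75) = (2.05)^(-0.75) = 0.583693
Step 4: Vbr = 60 * 0.727773 * 0.583693 = 25.5 V

25.5


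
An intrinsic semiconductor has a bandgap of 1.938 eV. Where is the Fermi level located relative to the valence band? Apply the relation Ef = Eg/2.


Step 1: For an intrinsic semiconductor, the Fermi level sits at midgap.
Step 2: Ef = Eg / 2 = 1.938 / 2 = 0.969 eV

0.969


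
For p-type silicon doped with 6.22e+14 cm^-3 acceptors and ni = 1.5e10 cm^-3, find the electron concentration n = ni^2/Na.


Step 1: Majority hole concentration p ≈ Na = 6.22e+14 cm^-3
Step 2: n = ni^2 / Na = (1.5e10)^2 / 6.22e+14
Step 3: n = 3.62e+05 cm^-3

3.62e+05


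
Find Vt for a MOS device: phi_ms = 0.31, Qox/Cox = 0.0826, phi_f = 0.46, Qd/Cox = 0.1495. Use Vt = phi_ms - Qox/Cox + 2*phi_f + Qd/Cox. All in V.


Step 1: Vt = phi_ms - Qox/Cox + 2*phi_f + Qd/Cox
Step 2: Vt = 0.31 - 0.0826 + 2*0.46 + 0.1495
Step 3: Vt = 0.31 - 0.0826 + 0.92 + 0.1495
Step 4: Vt = 1.2969 V

1.2969


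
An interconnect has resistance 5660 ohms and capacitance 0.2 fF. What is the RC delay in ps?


Step 1: tau = R * C
Step 2: tau = 5660 * 0.2 fF = 5660 * 2.0e-16 F
Step 3: tau = 1.132e-12 s = 1.132 ps

1.132


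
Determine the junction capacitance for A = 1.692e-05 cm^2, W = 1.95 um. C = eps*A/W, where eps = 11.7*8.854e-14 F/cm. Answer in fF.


Step 1: eps_Si = 11.7 * 8.854e-14 = 1.035918e-12 F/cm
Step 2: W in cm = 1.95 * 1e-4 = 1.95e-04 cm
Step 3: C = 1.035918e-12 * 1.692e-05 / 1.95e-04 = 8.988581e-14 F
Step 4: C = 89.89 fF

89.89


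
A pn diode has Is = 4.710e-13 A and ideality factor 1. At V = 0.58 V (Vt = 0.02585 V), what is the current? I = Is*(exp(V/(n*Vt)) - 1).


Step 1: V/(n*Vt) = 0.58/(1*0.02585) = 22.4371
Step 2: exp(22.4371) = 5.5502e+09
Step 3: I = 4.710e-13 * (5.5502e+09 - 1) = 2.61e-03 A

2.61e-03


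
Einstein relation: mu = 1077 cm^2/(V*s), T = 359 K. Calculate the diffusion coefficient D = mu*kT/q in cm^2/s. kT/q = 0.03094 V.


Step 1: D = mu * (kT/q)
Step 2: D = 1077 * 0.03094
Step 3: D = 33.32 cm^2/s

33.32


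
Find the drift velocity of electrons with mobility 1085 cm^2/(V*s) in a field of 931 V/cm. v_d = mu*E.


Step 1: v_d = mu * E
Step 2: v_d = 1085 * 931 = 1010135
Step 3: v_d = 1.01e+06 cm/s

1.01e+06


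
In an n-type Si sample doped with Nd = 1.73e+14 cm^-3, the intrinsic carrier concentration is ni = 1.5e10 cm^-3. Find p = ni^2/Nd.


Step 1: Since Nd >> ni, n ≈ Nd = 1.73e+14 cm^-3
Step 2: p = ni^2 / n = (1.5e10)^2 / 1.73e+14
Step 3: p = 2.25e20 / 1.73e+14 = 1.30e+06 cm^-3

1.30e+06


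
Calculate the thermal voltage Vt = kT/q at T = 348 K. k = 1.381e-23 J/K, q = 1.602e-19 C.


Step 1: kT = 1.381e-23 * 348 = 4.80588e-21 J
Step 2: Vt = kT/q = 4.80588e-21 / 1.602e-19
Step 3: Vt = 0.03 V

0.03


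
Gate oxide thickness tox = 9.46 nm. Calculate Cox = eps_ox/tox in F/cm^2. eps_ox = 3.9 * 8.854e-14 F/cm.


Step 1: eps_ox = 3.9 * 8.854e-14 = 3.45306e-13 F/cm
Step 2: tox in cm = 9.46 nm * 1e-7 = 9.4600e-07 cm
Step 3: Cox = 3.45306e-13 / 9.4600e-07 = 3.65e-07 F/cm^2

3.65e-07


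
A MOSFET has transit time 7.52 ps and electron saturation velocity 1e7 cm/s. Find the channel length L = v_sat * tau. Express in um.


Step 1: tau in seconds = 7.52 ps * 1e-12 = 7.5200e-12 s
Step 2: L = v_sat * tau = 1e7 * 7.5200e-12 = 7.5200e-05 cm
Step 3: L in um = 7.5200e-05 * 1e4 = 0.752 um

0.752


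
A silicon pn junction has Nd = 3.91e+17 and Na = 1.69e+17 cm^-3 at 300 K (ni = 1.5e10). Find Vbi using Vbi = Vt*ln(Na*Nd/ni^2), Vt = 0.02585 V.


Step 1: Compute Na*Nd/ni^2 = 1.69e+17 * 3.91e+17 / (1.5e10)^2 = 2.9368e+14
Step 2: ln(2.9368e+14) = 33.3135
Step 3: Vbi = 0.02585 * 33.3135 = 0.861 V

0.861


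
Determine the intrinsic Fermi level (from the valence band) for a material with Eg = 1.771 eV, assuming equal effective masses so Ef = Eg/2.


Step 1: For an intrinsic semiconductor, the Fermi level sits at midgap.
Step 2: Ef = Eg / 2 = 1.771 / 2 = 0.8855 eV

0.8855


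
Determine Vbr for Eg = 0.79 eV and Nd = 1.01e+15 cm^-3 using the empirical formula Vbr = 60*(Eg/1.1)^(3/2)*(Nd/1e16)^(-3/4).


Step 1: Eg/1.1 = 0.79/1.1 = 0.718182
Step 2: (Eg/1.1)^1.5 = 0.718182^1.5 = 0.608628
Step 3: (Nd/1e16)^(-0.75) = (0.101)^(-0.75) = 5.581603
Step 4: Vbr = 60 * 0.608628 * 5.581603 = 203.8 V

203.8


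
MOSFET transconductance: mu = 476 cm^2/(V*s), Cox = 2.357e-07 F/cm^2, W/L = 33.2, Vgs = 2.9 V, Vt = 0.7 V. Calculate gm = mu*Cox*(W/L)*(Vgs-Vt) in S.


Step 1: Vov = Vgs - Vt = 2.9 - 0.7 = 2.2 V
Step 2: gm = mu * Cox * (W/L) * Vov
Step 3: gm = 476 * 2.357e-07 * 33.2 * 2.2 = 8.19e-03 S

8.19e-03


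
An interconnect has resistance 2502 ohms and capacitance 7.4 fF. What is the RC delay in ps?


Step 1: tau = R * C
Step 2: tau = 2502 * 7.4 fF = 2502 * 7.4e-15 F
Step 3: tau = 1.85148e-11 s = 18.5148 ps

18.5148


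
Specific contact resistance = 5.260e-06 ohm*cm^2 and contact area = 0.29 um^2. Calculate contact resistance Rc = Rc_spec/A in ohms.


Step 1: Convert area to cm^2: 0.29 um^2 = 2.9000e-09 cm^2
Step 2: Rc = Rc_spec / A = 5.260e-06 / 2.9000e-09
Step 3: Rc = 1.81e+03 ohms

1.81e+03


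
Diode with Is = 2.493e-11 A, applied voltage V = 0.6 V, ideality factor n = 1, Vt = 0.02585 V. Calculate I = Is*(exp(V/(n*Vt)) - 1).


Step 1: V/(n*Vt) = 0.6/(1*0.02585) = 23.2108
Step 2: exp(23.2108) = 1.2032e+10
Step 3: I = 2.493e-11 * (1.2032e+10 - 1) = 3.00e-01 A

3.00e-01
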